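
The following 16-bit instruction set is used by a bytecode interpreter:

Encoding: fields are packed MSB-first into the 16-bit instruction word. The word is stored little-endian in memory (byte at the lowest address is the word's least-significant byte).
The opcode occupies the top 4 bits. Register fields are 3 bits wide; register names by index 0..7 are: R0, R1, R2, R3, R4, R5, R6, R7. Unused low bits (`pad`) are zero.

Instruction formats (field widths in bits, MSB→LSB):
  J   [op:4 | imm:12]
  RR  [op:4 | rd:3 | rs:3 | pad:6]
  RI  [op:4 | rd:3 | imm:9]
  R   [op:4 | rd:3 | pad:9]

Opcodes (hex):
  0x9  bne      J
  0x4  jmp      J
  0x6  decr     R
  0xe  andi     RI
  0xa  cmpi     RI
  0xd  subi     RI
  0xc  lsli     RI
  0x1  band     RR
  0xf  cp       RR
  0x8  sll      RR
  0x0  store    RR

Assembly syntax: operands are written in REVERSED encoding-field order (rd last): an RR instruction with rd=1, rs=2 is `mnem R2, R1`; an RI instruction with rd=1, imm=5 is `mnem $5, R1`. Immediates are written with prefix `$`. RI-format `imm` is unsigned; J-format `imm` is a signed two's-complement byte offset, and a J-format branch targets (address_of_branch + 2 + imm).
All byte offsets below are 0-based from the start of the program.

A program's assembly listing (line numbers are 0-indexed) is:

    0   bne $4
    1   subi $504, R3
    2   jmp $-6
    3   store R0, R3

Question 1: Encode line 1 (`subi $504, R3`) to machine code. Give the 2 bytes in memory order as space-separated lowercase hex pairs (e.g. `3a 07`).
f8 d7

line 1 (subi): pack op=0xd:4|rd=3:3|imm=504:9 = 0xd7f8; little→ f8 d7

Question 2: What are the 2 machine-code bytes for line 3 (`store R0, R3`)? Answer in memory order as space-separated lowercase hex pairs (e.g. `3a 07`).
00 06

L3: store op=0x0:4|rd=3:3|rs=0:3|pad=0:6 ⇒ 0x0600 ⇒ little 00 06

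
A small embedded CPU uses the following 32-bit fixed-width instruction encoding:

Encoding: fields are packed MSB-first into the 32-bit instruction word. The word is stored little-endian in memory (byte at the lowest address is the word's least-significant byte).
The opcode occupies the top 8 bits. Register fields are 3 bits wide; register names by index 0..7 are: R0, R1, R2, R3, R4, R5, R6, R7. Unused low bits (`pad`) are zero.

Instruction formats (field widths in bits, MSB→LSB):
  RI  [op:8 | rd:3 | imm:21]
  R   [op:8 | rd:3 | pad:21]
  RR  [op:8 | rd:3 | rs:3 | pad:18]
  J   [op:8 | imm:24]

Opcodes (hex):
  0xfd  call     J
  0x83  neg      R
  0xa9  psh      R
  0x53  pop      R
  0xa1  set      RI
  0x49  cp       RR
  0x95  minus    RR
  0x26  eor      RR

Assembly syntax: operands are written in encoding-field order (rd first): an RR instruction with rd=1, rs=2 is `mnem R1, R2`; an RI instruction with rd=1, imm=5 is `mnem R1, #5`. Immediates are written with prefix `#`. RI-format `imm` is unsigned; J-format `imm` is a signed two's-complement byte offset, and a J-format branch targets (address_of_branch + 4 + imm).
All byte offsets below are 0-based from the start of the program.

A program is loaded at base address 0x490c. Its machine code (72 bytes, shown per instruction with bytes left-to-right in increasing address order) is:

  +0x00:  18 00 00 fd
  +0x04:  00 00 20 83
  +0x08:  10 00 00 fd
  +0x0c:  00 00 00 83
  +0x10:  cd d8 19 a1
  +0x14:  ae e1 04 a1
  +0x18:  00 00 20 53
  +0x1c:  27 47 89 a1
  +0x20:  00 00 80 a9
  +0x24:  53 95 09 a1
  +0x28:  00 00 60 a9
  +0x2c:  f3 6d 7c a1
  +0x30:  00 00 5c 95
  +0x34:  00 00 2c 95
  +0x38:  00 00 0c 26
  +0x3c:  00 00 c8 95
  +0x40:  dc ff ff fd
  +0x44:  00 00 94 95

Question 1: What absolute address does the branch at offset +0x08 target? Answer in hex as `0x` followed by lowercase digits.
@+08  little-endian(10 00 00 fd) = 0xfd000010
  opcode bits[31:24]=0xfd: call/J
  imm: (w>>0)&0xffffff=0x10 → #16
  target = base 0x490c + off 0x08 + 4 + imm 16 = 0x4928

0x4928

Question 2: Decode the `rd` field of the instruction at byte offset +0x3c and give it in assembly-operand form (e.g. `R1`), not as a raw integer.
R6

@+3c  little-endian(00 00 c8 95) = 0x95c80000
  top 8b → 0x95 → minus [RR]
  rd@[23:21]=0x6 ⇒ R6
  rs@[20:18]=0x2 ⇒ R2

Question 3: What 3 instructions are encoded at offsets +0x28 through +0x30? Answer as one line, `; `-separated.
psh R3; set R3, #1863155; minus R2, R7

+0x28: 00 00 60 a9 ⇒ word 0xa9600000 (little)
  op=0xa9600000>>24=0xa9 ⇒ psh (R)
  rd@[23:21]=0x3 ⇒ R3
+0x2c: f3 6d 7c a1 ⇒ word 0xa17c6df3 (little)
  op=0xa17c6df3>>24=0xa1 ⇒ set (RI)
  rd@[23:21]=0x3 ⇒ R3
  imm@[20:0]=0x1c6df3 ⇒ #1863155
+0x30: 00 00 5c 95 ⇒ word 0x955c0000 (little)
  op=0x955c0000>>24=0x95 ⇒ minus (RR)
  rd@[23:21]=0x2 ⇒ R2
  rs@[20:18]=0x7 ⇒ R7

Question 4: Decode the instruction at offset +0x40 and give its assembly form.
+0x40: dc ff ff fd ⇒ word 0xfdffffdc (little)
  opcode bits[31:24]=0xfd: call/J
  [23:0] imm=16777180 (s24→-36) = #-36

call #-36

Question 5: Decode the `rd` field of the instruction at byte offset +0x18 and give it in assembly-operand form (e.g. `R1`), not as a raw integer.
R1

+0x18: 00 00 20 53 ⇒ word 0x53200000 (little)
  opcode bits[31:24]=0x53: pop/R
  [23:21] rd=1 = R1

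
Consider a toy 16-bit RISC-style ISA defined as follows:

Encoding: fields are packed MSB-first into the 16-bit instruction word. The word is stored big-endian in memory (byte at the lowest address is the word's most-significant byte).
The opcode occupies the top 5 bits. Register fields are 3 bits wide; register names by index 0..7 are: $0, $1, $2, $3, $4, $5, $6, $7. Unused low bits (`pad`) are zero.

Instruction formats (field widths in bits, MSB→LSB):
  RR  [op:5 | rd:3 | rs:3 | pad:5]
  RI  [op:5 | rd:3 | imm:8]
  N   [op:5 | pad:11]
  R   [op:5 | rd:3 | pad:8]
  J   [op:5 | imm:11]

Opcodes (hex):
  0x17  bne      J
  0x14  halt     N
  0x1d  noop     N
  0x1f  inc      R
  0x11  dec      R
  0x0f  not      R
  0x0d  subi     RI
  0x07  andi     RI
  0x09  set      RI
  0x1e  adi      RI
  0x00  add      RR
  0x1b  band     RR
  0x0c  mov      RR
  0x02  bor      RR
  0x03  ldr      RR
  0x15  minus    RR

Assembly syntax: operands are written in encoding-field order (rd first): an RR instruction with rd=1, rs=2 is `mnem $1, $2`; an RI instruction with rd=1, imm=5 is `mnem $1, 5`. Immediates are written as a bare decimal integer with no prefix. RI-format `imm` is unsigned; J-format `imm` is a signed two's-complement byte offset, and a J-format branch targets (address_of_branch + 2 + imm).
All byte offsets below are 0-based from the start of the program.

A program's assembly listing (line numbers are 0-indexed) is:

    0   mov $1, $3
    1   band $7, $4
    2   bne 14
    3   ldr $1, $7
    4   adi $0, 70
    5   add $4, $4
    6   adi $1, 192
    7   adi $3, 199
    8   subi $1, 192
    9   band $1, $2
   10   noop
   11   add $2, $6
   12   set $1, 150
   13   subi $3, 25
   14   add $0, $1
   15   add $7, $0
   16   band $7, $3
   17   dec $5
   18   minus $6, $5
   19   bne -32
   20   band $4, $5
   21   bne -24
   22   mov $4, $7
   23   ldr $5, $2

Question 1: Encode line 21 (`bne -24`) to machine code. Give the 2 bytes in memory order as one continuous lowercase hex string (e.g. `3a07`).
bfe8

line 21 (bne): pack op=0x17:5|imm=-24:11 = 0xbfe8; big→ bf e8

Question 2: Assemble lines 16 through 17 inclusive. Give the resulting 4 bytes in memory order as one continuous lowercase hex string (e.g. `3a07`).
df608d00

16. band fields op=0x1b:5|rd=7:3|rs=3:3|pad=0:5 → word df60h → df 60
17. dec fields op=0x11:5|rd=5:3|pad=0:8 → word 8d00h → 8d 00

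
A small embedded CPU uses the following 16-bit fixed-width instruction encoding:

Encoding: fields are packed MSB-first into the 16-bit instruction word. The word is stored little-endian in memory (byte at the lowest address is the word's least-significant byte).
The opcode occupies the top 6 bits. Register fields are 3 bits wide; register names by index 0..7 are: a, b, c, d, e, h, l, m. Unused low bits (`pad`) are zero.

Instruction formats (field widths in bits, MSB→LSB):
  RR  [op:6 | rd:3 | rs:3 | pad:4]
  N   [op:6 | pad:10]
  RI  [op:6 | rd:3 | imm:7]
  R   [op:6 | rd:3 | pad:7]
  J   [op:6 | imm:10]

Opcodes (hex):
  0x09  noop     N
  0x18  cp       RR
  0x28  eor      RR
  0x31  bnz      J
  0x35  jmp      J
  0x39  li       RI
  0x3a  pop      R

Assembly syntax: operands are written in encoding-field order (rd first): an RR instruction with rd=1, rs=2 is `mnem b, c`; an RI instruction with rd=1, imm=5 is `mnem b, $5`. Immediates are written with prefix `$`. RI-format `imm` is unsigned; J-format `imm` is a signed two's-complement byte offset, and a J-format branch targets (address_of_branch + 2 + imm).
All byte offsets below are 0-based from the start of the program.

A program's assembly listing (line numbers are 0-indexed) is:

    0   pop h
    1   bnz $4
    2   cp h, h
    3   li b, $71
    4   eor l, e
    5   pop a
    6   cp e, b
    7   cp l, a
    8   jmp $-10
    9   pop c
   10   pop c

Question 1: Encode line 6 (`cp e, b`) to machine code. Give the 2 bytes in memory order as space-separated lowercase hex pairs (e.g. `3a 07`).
10 62

L6: cp op=0x18:6|rd=4:3|rs=1:3|pad=0:4 ⇒ 0x6210 ⇒ little 10 62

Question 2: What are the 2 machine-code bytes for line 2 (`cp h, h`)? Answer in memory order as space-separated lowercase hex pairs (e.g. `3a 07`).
line 2 (cp): pack op=0x18:6|rd=5:3|rs=5:3|pad=0:4 = 0x62d0; little→ d0 62

d0 62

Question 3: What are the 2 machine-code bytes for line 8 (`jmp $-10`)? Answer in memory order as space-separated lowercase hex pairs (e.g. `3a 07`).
f6 d7

line 8 (jmp): pack op=0x35:6|imm=-10:10 = 0xd7f6; little→ f6 d7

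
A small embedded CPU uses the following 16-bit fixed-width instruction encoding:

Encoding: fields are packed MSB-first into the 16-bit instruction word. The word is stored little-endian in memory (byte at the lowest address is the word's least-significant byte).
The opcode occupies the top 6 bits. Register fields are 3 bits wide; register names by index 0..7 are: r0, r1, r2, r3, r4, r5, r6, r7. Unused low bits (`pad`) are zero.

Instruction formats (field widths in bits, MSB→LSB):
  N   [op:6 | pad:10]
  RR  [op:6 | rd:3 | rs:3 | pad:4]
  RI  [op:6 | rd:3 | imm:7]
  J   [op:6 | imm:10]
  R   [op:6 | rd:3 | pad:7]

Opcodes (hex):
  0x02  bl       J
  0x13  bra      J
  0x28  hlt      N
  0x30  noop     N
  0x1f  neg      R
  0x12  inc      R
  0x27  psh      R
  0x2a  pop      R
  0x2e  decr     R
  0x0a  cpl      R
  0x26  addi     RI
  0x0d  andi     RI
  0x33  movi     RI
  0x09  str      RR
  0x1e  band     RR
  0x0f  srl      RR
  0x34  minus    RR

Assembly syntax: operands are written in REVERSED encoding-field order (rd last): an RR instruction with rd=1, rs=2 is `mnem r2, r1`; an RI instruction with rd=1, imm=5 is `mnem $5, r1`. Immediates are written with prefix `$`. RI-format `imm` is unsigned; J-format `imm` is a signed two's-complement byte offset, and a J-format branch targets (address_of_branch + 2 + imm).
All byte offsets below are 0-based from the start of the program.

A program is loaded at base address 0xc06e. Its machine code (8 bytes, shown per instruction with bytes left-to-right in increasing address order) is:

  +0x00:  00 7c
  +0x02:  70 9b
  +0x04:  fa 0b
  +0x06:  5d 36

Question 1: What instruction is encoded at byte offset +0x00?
+0x00: 00 7c ⇒ word 0x7c00 (little)
  top 6b → 0x1f → neg [R]
  rd: (w>>7)&0x7=0x0 → r0

neg r0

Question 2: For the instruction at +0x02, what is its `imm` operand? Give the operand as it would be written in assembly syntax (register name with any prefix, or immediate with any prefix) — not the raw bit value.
$112

[02] 70 9b → 0x9b70
  top 6b → 0x26 → addi [RI]
  [9:7] rd=6 = r6
  [6:0] imm=112 = $112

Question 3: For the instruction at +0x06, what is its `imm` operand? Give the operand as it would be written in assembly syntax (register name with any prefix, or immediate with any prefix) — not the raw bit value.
+0x06: 5d 36 ⇒ word 0x365d (little)
  op=0x365d>>10=0xd ⇒ andi (RI)
  rd@[9:7]=0x4 ⇒ r4
  imm@[6:0]=0x5d ⇒ $93

$93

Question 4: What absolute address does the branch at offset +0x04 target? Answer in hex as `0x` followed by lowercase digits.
[04] fa 0b → 0x0bfa
  op=0x0bfa>>10=0x2 ⇒ bl (J)
  imm: (w>>0)&0x3ff=0x3fa (s10→-6) → $-6
  target = base 0xc06e + off 0x04 + 2 + imm -6 = 0xc06e

0xc06e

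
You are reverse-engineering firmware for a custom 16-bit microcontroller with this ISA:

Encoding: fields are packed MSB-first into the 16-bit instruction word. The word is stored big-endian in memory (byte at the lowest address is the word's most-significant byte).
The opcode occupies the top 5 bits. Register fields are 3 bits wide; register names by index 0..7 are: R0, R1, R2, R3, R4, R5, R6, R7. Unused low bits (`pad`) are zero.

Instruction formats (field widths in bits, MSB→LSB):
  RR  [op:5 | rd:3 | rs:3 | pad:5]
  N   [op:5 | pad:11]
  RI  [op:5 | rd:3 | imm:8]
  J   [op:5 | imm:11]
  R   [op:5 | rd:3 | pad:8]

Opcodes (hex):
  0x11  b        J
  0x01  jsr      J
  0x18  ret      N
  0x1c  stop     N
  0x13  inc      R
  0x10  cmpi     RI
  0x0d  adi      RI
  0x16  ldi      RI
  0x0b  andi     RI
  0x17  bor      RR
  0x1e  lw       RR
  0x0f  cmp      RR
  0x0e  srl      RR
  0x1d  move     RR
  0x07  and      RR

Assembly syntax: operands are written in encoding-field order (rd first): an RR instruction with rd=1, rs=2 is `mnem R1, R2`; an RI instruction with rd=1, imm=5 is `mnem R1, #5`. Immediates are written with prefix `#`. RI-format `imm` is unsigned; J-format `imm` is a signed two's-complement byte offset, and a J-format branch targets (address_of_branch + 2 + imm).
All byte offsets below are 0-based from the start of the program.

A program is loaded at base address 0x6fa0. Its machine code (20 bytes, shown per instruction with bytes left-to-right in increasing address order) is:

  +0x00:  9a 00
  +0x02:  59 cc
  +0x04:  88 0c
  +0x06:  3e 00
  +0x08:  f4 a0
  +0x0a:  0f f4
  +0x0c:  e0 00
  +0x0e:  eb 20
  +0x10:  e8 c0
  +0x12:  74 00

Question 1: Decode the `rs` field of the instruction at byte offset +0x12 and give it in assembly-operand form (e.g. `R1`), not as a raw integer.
+0x12: 74 00 ⇒ word 0x7400 (big)
  op=0x7400>>11=0xe ⇒ srl (RR)
  rd@[10:8]=0x4 ⇒ R4
  rs@[7:5]=0x0 ⇒ R0

R0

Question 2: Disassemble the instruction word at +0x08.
@+08  big-endian(f4 a0) = 0xf4a0
  top 5b → 0x1e → lw [RR]
  rd: (w>>8)&0x7=0x4 → R4
  rs: (w>>5)&0x7=0x5 → R5

lw R4, R5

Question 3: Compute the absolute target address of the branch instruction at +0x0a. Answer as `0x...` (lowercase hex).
0x6fa0

@+0a  big-endian(0f f4) = 0x0ff4
  top 5b → 0x1 → jsr [J]
  imm@[10:0]=0x7f4 (s11→-12) ⇒ #-12
  target = base 0x6fa0 + off 0x0a + 2 + imm -12 = 0x6fa0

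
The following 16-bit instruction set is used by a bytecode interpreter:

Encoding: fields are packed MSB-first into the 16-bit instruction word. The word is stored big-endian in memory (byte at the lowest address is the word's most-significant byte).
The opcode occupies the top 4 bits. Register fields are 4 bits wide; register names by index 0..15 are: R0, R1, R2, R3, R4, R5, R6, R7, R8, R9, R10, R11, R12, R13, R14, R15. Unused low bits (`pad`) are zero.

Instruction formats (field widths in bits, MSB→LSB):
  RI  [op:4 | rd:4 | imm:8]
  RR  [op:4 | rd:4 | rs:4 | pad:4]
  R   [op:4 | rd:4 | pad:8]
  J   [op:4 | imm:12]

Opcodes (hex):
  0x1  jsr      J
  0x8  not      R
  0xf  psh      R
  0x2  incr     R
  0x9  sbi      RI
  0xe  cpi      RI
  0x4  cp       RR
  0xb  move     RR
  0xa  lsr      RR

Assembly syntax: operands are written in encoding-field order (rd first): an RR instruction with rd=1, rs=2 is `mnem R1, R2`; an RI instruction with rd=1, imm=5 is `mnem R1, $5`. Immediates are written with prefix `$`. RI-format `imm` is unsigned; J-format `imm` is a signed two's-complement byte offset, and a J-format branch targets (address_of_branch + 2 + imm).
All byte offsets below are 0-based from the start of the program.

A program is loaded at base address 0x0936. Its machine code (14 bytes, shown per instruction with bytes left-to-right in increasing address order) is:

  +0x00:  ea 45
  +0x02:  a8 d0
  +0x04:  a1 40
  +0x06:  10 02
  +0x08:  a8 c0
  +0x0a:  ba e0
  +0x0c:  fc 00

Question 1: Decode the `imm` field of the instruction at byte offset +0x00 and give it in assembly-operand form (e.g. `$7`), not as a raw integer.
$69

@+00  big-endian(ea 45) = 0xea45
  opcode bits[15:12]=0xe: cpi/RI
  rd: (w>>8)&0xf=0xa → R10
  imm: (w>>0)&0xff=0x45 → $69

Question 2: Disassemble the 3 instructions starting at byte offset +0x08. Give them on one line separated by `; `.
off 0x08: read a8 c0 as big → 0xa8c0
  opcode bits[15:12]=0xa: lsr/RR
  rd: (w>>8)&0xf=0x8 → R8
  rs: (w>>4)&0xf=0xc → R12
off 0x0a: read ba e0 as big → 0xbae0
  opcode bits[15:12]=0xb: move/RR
  rd: (w>>8)&0xf=0xa → R10
  rs: (w>>4)&0xf=0xe → R14
off 0x0c: read fc 00 as big → 0xfc00
  opcode bits[15:12]=0xf: psh/R
  rd: (w>>8)&0xf=0xc → R12

lsr R8, R12; move R10, R14; psh R12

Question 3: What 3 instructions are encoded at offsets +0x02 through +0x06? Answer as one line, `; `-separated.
lsr R8, R13; lsr R1, R4; jsr $2

@+02  big-endian(a8 d0) = 0xa8d0
  top 4b → 0xa → lsr [RR]
  rd@[11:8]=0x8 ⇒ R8
  rs@[7:4]=0xd ⇒ R13
@+04  big-endian(a1 40) = 0xa140
  top 4b → 0xa → lsr [RR]
  rd@[11:8]=0x1 ⇒ R1
  rs@[7:4]=0x4 ⇒ R4
@+06  big-endian(10 02) = 0x1002
  top 4b → 0x1 → jsr [J]
  imm@[11:0]=0x2 ⇒ $2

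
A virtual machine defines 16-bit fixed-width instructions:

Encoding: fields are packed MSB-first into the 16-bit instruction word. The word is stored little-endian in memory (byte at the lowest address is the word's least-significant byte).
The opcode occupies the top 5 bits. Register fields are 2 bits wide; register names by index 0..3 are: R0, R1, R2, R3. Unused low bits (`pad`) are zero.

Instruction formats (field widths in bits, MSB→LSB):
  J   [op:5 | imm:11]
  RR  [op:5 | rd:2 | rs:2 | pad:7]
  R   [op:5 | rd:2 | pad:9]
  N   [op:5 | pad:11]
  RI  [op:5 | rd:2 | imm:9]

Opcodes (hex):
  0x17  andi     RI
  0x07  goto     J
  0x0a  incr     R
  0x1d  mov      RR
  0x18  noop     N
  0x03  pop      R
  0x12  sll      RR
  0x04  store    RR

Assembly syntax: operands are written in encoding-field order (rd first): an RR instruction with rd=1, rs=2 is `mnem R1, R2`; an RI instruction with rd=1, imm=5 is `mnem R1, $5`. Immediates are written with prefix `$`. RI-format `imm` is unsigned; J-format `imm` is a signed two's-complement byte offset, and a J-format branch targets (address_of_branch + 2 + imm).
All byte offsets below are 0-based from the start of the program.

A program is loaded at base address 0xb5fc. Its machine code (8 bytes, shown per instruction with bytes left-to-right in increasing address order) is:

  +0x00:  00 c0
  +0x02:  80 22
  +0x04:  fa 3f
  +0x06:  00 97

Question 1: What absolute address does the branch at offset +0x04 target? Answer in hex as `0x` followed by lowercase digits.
0xb5fc

off 0x04: read fa 3f as little → 0x3ffa
  top 5b → 0x7 → goto [J]
  imm@[10:0]=0x7fa (s11→-6) ⇒ $-6
  target = base 0xb5fc + off 0x04 + 2 + imm -6 = 0xb5fc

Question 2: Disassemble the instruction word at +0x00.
noop

+0x00: 00 c0 ⇒ word 0xc000 (little)
  top 5b → 0x18 → noop [N]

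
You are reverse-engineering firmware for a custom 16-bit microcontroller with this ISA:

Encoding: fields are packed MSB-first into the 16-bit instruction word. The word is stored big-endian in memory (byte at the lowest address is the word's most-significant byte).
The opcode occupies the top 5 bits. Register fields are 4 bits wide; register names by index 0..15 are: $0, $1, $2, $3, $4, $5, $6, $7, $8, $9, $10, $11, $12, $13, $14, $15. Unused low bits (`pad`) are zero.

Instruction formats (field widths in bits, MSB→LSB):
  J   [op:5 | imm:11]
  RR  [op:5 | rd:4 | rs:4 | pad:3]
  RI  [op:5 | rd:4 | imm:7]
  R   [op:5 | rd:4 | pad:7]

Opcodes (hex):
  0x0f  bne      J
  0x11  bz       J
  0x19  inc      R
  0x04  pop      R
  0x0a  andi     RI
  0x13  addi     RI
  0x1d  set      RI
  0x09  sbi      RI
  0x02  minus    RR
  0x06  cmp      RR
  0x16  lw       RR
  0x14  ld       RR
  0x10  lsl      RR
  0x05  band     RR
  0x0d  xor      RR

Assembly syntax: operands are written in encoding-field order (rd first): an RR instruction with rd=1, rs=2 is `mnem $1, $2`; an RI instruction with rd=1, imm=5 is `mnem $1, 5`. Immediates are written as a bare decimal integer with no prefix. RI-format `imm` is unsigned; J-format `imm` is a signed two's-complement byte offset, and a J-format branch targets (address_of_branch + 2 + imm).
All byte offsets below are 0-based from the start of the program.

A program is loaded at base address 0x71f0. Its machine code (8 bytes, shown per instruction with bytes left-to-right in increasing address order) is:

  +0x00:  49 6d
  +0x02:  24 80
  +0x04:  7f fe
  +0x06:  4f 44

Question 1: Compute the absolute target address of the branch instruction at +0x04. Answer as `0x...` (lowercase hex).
0x71f4

off 0x04: read 7f fe as big → 0x7ffe
  op=0x7ffe>>11=0xf ⇒ bne (J)
  [10:0] imm=2046 (s11→-2) = -2
  target = base 0x71f0 + off 0x04 + 2 + imm -2 = 0x71f4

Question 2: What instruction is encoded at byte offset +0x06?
off 0x06: read 4f 44 as big → 0x4f44
  opcode bits[15:11]=0x9: sbi/RI
  rd: (w>>7)&0xf=0xe → $14
  imm: (w>>0)&0x7f=0x44 → 68

sbi $14, 68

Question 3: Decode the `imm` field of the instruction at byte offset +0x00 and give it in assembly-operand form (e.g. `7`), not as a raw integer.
109

[00] 49 6d → 0x496d
  opcode bits[15:11]=0x9: sbi/RI
  rd: (w>>7)&0xf=0x2 → $2
  imm: (w>>0)&0x7f=0x6d → 109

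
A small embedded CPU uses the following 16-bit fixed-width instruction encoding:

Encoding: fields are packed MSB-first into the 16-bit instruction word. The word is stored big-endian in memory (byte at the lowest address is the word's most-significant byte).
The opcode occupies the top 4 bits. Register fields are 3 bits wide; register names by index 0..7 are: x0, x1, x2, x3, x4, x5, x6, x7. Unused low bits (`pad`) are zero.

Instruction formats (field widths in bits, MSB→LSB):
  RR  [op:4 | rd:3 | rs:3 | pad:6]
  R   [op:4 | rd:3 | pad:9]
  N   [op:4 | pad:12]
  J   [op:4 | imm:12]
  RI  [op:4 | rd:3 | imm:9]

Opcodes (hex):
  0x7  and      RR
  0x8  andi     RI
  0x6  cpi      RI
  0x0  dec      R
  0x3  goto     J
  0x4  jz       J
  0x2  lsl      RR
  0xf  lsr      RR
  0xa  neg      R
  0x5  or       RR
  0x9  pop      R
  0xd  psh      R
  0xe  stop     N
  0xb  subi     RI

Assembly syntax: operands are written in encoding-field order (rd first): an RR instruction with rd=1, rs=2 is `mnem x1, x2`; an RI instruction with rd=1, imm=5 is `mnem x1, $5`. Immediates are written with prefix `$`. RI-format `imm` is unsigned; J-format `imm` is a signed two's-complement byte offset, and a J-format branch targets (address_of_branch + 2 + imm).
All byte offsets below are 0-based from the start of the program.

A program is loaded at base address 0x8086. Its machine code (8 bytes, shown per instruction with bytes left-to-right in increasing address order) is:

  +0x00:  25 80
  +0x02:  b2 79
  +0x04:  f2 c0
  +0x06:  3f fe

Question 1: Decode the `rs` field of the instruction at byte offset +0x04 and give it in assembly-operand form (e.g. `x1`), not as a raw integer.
[04] f2 c0 → 0xf2c0
  op=0xf2c0>>12=0xf ⇒ lsr (RR)
  rd: (w>>9)&0x7=0x1 → x1
  rs: (w>>6)&0x7=0x3 → x3

x3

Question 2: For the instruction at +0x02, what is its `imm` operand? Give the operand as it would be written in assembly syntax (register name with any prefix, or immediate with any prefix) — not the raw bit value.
$121

@+02  big-endian(b2 79) = 0xb279
  op=0xb279>>12=0xb ⇒ subi (RI)
  [11:9] rd=1 = x1
  [8:0] imm=121 = $121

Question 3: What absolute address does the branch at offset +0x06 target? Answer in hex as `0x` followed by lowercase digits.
+0x06: 3f fe ⇒ word 0x3ffe (big)
  opcode bits[15:12]=0x3: goto/J
  [11:0] imm=4094 (s12→-2) = $-2
  target = base 0x8086 + off 0x06 + 2 + imm -2 = 0x808c

0x808c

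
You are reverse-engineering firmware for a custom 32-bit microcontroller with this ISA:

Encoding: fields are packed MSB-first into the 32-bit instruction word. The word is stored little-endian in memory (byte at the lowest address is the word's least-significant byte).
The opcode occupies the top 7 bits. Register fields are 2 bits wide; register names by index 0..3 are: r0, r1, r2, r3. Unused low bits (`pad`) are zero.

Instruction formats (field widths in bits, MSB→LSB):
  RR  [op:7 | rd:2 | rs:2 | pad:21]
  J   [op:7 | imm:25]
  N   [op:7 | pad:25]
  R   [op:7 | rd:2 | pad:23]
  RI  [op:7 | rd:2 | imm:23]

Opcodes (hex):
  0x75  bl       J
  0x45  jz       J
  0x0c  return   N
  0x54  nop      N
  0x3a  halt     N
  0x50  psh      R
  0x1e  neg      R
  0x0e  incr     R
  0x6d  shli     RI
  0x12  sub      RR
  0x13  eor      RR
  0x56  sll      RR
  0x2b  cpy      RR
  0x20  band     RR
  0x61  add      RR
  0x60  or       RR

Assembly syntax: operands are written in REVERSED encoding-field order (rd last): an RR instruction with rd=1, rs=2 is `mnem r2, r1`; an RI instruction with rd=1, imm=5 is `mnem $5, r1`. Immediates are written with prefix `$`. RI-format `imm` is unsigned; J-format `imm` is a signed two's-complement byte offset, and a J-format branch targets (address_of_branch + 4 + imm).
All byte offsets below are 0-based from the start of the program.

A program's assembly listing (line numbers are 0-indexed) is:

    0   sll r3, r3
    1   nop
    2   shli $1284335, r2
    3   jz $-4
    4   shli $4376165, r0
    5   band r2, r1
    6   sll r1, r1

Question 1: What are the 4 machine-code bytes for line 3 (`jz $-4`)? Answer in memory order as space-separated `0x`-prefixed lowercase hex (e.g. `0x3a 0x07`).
line 3 (jz): pack op=0x45:7|imm=-4:25 = 0x8bfffffc; little→ fc ff ff 8b

0xfc 0xff 0xff 0x8b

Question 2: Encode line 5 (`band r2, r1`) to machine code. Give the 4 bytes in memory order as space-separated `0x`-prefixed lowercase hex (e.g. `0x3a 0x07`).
line 5 (band): pack op=0x20:7|rd=1:2|rs=2:2|pad=0:21 = 0x40c00000; little→ 00 00 c0 40

0x00 0x00 0xc0 0x40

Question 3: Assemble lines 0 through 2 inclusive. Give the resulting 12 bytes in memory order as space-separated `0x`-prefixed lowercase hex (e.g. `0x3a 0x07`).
L0: sll op=0x56:7|rd=3:2|rs=3:2|pad=0:21 ⇒ 0xade00000 ⇒ little 00 00 e0 ad
L1: nop op=0x54:7|pad=0:25 ⇒ 0xa8000000 ⇒ little 00 00 00 a8
L2: shli op=0x6d:7|rd=2:2|imm=1284335:23 ⇒ 0xdb1398ef ⇒ little ef 98 13 db

0x00 0x00 0xe0 0xad 0x00 0x00 0x00 0xa8 0xef 0x98 0x13 0xdb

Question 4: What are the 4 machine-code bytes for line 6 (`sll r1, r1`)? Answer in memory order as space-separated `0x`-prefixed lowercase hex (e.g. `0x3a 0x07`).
6. sll fields op=0x56:7|rd=1:2|rs=1:2|pad=0:21 → word aca00000h → 00 00 a0 ac

0x00 0x00 0xa0 0xac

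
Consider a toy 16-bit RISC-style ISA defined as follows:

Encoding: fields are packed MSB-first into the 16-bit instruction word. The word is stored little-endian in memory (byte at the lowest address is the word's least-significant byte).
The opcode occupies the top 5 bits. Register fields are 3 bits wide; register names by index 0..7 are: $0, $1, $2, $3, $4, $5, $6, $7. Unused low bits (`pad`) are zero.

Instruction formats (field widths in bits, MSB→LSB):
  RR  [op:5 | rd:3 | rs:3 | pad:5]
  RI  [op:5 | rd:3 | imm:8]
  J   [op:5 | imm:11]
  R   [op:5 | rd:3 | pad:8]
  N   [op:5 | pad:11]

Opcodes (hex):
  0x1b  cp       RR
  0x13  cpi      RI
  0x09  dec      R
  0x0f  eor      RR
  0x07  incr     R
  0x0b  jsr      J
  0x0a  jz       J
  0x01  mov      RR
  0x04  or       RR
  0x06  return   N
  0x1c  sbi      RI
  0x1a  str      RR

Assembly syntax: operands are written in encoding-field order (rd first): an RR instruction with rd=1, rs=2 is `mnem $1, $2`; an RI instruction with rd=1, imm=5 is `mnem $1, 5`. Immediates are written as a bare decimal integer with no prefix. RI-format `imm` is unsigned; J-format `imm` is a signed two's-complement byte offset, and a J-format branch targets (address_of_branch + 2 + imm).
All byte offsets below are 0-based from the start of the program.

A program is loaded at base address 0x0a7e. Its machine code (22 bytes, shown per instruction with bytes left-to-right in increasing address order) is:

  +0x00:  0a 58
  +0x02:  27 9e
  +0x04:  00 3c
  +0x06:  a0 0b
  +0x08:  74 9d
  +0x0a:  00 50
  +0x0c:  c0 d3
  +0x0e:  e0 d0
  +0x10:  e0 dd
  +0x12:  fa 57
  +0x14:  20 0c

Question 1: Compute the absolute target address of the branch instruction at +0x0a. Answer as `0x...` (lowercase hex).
[0a] 00 50 → 0x5000
  op=0x5000>>11=0xa ⇒ jz (J)
  [10:0] imm=0 = 0
  target = base 0x0a7e + off 0x0a + 2 + imm 0 = 0x0a8a

0x0a8a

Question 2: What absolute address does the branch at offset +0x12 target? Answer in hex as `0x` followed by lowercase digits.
[12] fa 57 → 0x57fa
  op=0x57fa>>11=0xa ⇒ jz (J)
  imm: (w>>0)&0x7ff=0x7fa (s11→-6) → -6
  target = base 0x0a7e + off 0x12 + 2 + imm -6 = 0x0a8c

0x0a8c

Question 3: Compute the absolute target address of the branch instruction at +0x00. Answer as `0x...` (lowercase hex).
off 0x00: read 0a 58 as little → 0x580a
  opcode bits[15:11]=0xb: jsr/J
  imm: (w>>0)&0x7ff=0xa → 10
  target = base 0x0a7e + off 0x00 + 2 + imm 10 = 0x0a8a

0x0a8a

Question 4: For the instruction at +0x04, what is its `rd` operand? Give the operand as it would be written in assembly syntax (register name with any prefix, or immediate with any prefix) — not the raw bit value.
$4

+0x04: 00 3c ⇒ word 0x3c00 (little)
  opcode bits[15:11]=0x7: incr/R
  rd@[10:8]=0x4 ⇒ $4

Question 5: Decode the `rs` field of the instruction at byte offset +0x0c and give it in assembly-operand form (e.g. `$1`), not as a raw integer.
+0x0c: c0 d3 ⇒ word 0xd3c0 (little)
  top 5b → 0x1a → str [RR]
  rd@[10:8]=0x3 ⇒ $3
  rs@[7:5]=0x6 ⇒ $6

$6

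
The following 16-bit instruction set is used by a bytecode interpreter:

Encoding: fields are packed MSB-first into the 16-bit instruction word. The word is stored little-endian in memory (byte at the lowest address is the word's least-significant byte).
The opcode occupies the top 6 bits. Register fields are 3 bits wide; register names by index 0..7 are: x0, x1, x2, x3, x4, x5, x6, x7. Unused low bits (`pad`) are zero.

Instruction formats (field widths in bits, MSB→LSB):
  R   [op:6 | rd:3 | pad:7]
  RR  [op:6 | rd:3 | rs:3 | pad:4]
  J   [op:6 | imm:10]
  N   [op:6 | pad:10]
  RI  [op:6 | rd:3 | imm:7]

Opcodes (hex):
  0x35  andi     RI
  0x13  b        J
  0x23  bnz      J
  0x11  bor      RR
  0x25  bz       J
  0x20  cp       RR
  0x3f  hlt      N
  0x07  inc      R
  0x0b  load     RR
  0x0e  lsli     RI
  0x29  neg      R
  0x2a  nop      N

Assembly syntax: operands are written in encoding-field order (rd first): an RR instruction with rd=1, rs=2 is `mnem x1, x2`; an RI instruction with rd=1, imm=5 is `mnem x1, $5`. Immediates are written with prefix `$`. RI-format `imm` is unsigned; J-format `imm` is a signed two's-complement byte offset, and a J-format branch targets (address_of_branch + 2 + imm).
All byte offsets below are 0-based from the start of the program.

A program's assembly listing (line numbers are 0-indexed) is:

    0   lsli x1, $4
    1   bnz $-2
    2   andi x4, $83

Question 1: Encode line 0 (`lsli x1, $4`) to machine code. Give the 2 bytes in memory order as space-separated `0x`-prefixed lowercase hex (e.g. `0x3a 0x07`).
L0: lsli op=0xe:6|rd=1:3|imm=4:7 ⇒ 0x3884 ⇒ little 84 38

0x84 0x38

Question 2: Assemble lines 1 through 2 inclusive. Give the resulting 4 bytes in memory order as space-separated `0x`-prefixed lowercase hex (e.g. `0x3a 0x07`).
line 1 (bnz): pack op=0x23:6|imm=-2:10 = 0x8ffe; little→ fe 8f
line 2 (andi): pack op=0x35:6|rd=4:3|imm=83:7 = 0xd653; little→ 53 d6

0xfe 0x8f 0x53 0xd6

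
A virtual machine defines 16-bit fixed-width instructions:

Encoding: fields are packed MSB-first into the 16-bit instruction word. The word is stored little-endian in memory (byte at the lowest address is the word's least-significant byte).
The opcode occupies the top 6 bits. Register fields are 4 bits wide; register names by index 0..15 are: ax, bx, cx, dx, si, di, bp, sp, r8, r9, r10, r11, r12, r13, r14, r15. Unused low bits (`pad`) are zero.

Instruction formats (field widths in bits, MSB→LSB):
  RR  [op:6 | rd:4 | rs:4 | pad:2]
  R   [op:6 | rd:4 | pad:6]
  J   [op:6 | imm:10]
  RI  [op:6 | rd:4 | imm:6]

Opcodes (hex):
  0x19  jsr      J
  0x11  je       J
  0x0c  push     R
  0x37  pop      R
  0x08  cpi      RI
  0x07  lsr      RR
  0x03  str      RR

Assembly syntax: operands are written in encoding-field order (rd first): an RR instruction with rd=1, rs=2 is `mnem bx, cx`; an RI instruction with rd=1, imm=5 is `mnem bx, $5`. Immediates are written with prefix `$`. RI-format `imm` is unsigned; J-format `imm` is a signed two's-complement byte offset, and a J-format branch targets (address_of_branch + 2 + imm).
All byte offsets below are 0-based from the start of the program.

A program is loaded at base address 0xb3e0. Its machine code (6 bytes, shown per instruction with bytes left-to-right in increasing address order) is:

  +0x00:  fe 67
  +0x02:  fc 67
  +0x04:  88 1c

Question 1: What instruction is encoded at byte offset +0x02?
jsr $-4

[02] fc 67 → 0x67fc
  op=0x67fc>>10=0x19 ⇒ jsr (J)
  imm: (w>>0)&0x3ff=0x3fc (s10→-4) → $-4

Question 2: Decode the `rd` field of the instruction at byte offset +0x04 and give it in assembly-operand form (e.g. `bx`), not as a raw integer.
off 0x04: read 88 1c as little → 0x1c88
  top 6b → 0x7 → lsr [RR]
  rd: (w>>6)&0xf=0x2 → cx
  rs: (w>>2)&0xf=0x2 → cx

cx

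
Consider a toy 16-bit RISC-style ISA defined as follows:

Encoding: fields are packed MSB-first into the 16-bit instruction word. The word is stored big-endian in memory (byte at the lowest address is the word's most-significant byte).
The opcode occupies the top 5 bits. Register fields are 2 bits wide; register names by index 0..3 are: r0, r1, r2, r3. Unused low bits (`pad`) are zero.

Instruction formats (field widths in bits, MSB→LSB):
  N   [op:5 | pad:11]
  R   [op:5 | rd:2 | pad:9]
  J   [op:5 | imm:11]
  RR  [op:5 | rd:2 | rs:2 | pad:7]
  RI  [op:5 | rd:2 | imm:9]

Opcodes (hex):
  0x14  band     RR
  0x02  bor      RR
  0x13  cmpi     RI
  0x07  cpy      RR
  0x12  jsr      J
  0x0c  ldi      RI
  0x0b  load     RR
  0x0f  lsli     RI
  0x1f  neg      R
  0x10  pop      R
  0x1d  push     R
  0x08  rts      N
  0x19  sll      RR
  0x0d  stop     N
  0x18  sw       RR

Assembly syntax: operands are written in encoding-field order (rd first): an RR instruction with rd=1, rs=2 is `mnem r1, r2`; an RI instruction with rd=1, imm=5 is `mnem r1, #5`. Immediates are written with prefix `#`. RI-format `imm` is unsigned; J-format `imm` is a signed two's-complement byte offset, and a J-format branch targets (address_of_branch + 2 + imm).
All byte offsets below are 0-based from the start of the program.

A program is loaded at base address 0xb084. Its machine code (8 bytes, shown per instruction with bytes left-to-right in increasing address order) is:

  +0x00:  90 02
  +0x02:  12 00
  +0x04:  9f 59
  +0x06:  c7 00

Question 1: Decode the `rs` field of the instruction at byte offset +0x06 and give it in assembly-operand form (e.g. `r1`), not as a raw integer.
+0x06: c7 00 ⇒ word 0xc700 (big)
  top 5b → 0x18 → sw [RR]
  [10:9] rd=3 = r3
  [8:7] rs=2 = r2

r2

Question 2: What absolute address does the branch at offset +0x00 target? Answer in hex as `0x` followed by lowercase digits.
@+00  big-endian(90 02) = 0x9002
  top 5b → 0x12 → jsr [J]
  imm: (w>>0)&0x7ff=0x2 → #2
  target = base 0xb084 + off 0x00 + 2 + imm 2 = 0xb088

0xb088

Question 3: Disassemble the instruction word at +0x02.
bor r1, r0

[02] 12 00 → 0x1200
  op=0x1200>>11=0x2 ⇒ bor (RR)
  [10:9] rd=1 = r1
  [8:7] rs=0 = r0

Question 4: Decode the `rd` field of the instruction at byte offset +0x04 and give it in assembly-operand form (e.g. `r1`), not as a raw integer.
r3

+0x04: 9f 59 ⇒ word 0x9f59 (big)
  opcode bits[15:11]=0x13: cmpi/RI
  [10:9] rd=3 = r3
  [8:0] imm=345 = #345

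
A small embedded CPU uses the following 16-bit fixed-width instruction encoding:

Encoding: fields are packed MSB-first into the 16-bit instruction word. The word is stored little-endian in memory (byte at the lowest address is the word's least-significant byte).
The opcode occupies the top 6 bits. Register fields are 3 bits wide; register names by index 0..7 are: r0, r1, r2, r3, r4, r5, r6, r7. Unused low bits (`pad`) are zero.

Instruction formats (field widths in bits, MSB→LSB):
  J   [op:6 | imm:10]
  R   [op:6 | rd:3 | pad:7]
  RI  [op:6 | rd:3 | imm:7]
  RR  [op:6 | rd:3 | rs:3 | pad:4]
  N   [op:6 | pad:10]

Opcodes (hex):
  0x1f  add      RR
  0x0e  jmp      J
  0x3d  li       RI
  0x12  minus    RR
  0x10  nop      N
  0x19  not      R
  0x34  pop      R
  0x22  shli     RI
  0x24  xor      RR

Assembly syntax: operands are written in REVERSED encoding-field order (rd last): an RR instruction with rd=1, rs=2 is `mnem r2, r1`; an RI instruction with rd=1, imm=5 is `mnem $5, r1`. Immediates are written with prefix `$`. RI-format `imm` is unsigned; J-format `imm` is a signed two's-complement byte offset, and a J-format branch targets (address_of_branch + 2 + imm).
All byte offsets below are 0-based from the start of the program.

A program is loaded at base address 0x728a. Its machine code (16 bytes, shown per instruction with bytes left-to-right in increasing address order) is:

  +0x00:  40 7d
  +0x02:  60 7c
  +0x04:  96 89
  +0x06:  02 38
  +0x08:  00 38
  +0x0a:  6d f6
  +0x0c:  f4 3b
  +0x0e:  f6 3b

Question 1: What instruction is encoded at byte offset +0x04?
shli $22, r3

off 0x04: read 96 89 as little → 0x8996
  opcode bits[15:10]=0x22: shli/RI
  rd: (w>>7)&0x7=0x3 → r3
  imm: (w>>0)&0x7f=0x16 → $22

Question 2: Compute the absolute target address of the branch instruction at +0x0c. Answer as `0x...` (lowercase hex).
[0c] f4 3b → 0x3bf4
  top 6b → 0xe → jmp [J]
  imm@[9:0]=0x3f4 (s10→-12) ⇒ $-12
  target = base 0x728a + off 0x0c + 2 + imm -12 = 0x728c

0x728c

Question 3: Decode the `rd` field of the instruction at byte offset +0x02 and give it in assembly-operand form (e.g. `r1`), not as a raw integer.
r0

off 0x02: read 60 7c as little → 0x7c60
  opcode bits[15:10]=0x1f: add/RR
  [9:7] rd=0 = r0
  [6:4] rs=6 = r6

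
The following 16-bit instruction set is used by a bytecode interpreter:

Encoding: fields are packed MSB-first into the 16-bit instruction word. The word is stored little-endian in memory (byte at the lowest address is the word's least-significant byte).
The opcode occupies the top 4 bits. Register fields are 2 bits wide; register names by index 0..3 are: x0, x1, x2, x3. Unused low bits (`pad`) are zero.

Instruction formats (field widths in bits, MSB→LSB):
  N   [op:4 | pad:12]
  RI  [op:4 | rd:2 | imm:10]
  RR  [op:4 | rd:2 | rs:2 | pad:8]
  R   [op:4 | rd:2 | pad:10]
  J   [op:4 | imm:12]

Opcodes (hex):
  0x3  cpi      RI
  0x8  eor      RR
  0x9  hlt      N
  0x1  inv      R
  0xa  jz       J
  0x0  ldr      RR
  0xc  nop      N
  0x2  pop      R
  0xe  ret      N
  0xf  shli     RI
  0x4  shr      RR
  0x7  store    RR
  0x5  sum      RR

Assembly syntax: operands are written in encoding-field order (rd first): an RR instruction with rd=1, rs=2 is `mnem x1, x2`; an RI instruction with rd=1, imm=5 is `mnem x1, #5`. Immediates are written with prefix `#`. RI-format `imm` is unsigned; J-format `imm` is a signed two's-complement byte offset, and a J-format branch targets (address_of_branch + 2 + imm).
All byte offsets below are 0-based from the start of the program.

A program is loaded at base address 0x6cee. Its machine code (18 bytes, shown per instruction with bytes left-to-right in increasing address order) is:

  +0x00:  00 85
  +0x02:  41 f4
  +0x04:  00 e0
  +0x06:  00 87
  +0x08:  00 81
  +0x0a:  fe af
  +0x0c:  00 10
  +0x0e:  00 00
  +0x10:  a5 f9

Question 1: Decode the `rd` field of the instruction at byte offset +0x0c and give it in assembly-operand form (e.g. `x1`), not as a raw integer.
off 0x0c: read 00 10 as little → 0x1000
  op=0x1000>>12=0x1 ⇒ inv (R)
  rd: (w>>10)&0x3=0x0 → x0

x0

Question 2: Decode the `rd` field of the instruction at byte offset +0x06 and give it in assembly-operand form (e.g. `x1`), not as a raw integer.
x1

+0x06: 00 87 ⇒ word 0x8700 (little)
  opcode bits[15:12]=0x8: eor/RR
  rd: (w>>10)&0x3=0x1 → x1
  rs: (w>>8)&0x3=0x3 → x3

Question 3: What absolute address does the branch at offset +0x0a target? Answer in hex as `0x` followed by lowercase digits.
0x6cf8

@+0a  little-endian(fe af) = 0xaffe
  op=0xaffe>>12=0xa ⇒ jz (J)
  imm@[11:0]=0xffe (s12→-2) ⇒ #-2
  target = base 0x6cee + off 0x0a + 2 + imm -2 = 0x6cf8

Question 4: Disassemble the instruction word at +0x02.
[02] 41 f4 → 0xf441
  top 4b → 0xf → shli [RI]
  rd: (w>>10)&0x3=0x1 → x1
  imm: (w>>0)&0x3ff=0x41 → #65

shli x1, #65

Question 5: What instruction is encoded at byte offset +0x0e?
+0x0e: 00 00 ⇒ word 0x0000 (little)
  opcode bits[15:12]=0x0: ldr/RR
  [11:10] rd=0 = x0
  [9:8] rs=0 = x0

ldr x0, x0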